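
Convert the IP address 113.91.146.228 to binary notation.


113 = 01110001
91 = 01011011
146 = 10010010
228 = 11100100
Binary: 01110001.01011011.10010010.11100100


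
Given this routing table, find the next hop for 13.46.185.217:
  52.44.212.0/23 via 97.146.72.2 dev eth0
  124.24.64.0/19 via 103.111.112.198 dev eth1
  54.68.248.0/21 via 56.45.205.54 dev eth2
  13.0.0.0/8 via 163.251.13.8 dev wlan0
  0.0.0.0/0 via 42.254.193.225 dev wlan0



Longest prefix match for 13.46.185.217:
  /23 52.44.212.0: no
  /19 124.24.64.0: no
  /21 54.68.248.0: no
  /8 13.0.0.0: MATCH
  /0 0.0.0.0: MATCH
Selected: next-hop 163.251.13.8 via wlan0 (matched /8)


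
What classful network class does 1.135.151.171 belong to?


First octet: 1
Binary: 00000001
0xxxxxxx -> Class A (1-126)
Class A, default mask 255.0.0.0 (/8)


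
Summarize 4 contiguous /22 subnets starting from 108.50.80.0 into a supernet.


Original prefix: /22
Number of subnets: 4 = 2^2
New prefix = 22 - 2 = 20
Supernet: 108.50.80.0/20


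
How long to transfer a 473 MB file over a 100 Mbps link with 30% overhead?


Effective throughput = 100 * (1 - 30/100) = 70 Mbps
File size in Mb = 473 * 8 = 3784 Mb
Time = 3784 / 70
Time = 54.0571 seconds


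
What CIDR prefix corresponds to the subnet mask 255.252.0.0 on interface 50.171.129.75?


Binary: 11111111.11111100.00000000.00000000
Count leading 1s
Prefix: /14


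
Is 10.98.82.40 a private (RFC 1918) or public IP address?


RFC 1918 private ranges:
  10.0.0.0/8 (10.0.0.0 - 10.255.255.255)
  172.16.0.0/12 (172.16.0.0 - 172.31.255.255)
  192.168.0.0/16 (192.168.0.0 - 192.168.255.255)
Private (in 10.0.0.0/8)


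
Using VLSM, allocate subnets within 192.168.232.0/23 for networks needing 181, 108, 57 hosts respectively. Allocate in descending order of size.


181 hosts -> /24 (254 usable): 192.168.232.0/24
108 hosts -> /25 (126 usable): 192.168.233.0/25
57 hosts -> /26 (62 usable): 192.168.233.128/26
Allocation: 192.168.232.0/24 (181 hosts, 254 usable); 192.168.233.0/25 (108 hosts, 126 usable); 192.168.233.128/26 (57 hosts, 62 usable)


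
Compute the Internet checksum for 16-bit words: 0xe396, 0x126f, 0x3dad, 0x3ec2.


Sum all words (with carry folding):
+ 0xe396 = 0xe396
+ 0x126f = 0xf605
+ 0x3dad = 0x33b3
+ 0x3ec2 = 0x7275
One's complement: ~0x7275
Checksum = 0x8d8a


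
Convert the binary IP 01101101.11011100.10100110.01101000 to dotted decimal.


01101101 = 109
11011100 = 220
10100110 = 166
01101000 = 104
IP: 109.220.166.104


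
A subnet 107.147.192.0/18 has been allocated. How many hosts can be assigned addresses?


Host bits = 32 - 18 = 14
Total addresses = 2^14 = 16384
Usable = total - 2 (network and broadcast)
Usable hosts: 16382


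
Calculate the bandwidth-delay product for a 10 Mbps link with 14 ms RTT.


BDP = bandwidth * RTT
= 10 Mbps * 14 ms
= 10 * 1e6 * 14 / 1000 bits
= 140000 bits
= 17500 bytes
= 17.0898 KB
BDP = 140000 bits (17500 bytes)


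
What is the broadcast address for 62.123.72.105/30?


Network: 62.123.72.104/30
Host bits = 2
Set all host bits to 1:
Broadcast: 62.123.72.107


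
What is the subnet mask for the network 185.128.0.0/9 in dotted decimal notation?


/9 means 9 network bits, 23 host bits
Binary: 11111111100000000000000000000000
Mask: 255.128.0.0


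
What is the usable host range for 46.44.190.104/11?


Network: 46.32.0.0
Broadcast: 46.63.255.255
First usable = network + 1
Last usable = broadcast - 1
Range: 46.32.0.1 to 46.63.255.254


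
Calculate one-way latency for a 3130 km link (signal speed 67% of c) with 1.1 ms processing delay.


Speed = 0.67 * 3e5 km/s = 201000 km/s
Propagation delay = 3130 / 201000 = 0.0156 s = 15.5721 ms
Processing delay = 1.1 ms
Total one-way latency = 16.6721 ms


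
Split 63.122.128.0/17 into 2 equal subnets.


New prefix = 17 + 1 = 18
Each subnet has 16384 addresses
  63.122.128.0/18
  63.122.192.0/18
Subnets: 63.122.128.0/18, 63.122.192.0/18


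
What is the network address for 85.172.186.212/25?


IP:   01010101.10101100.10111010.11010100
Mask: 11111111.11111111.11111111.10000000
AND operation:
Net:  01010101.10101100.10111010.10000000
Network: 85.172.186.128/25


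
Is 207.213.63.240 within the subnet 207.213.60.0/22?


Subnet network: 207.213.60.0
Test IP AND mask: 207.213.60.0
Yes, 207.213.63.240 is in 207.213.60.0/22


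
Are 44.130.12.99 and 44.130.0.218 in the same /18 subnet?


Mask: 255.255.192.0
44.130.12.99 AND mask = 44.130.0.0
44.130.0.218 AND mask = 44.130.0.0
Yes, same subnet (44.130.0.0)


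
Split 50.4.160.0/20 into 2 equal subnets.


New prefix = 20 + 1 = 21
Each subnet has 2048 addresses
  50.4.160.0/21
  50.4.168.0/21
Subnets: 50.4.160.0/21, 50.4.168.0/21


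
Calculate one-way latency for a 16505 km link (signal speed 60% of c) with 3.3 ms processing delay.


Speed = 0.6 * 3e5 km/s = 180000 km/s
Propagation delay = 16505 / 180000 = 0.0917 s = 91.6944 ms
Processing delay = 3.3 ms
Total one-way latency = 94.9944 ms


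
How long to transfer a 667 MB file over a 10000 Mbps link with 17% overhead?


Effective throughput = 10000 * (1 - 17/100) = 8300 Mbps
File size in Mb = 667 * 8 = 5336 Mb
Time = 5336 / 8300
Time = 0.6429 seconds


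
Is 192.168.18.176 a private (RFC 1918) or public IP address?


RFC 1918 private ranges:
  10.0.0.0/8 (10.0.0.0 - 10.255.255.255)
  172.16.0.0/12 (172.16.0.0 - 172.31.255.255)
  192.168.0.0/16 (192.168.0.0 - 192.168.255.255)
Private (in 192.168.0.0/16)


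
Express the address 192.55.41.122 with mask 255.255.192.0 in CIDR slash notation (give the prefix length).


Binary: 11111111.11111111.11000000.00000000
Count leading 1s
Prefix: /18


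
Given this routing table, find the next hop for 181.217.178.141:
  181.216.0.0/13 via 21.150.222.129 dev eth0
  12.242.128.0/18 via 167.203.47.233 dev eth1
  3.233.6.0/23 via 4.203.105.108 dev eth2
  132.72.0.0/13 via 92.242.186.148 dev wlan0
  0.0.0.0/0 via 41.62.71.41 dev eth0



Longest prefix match for 181.217.178.141:
  /13 181.216.0.0: MATCH
  /18 12.242.128.0: no
  /23 3.233.6.0: no
  /13 132.72.0.0: no
  /0 0.0.0.0: MATCH
Selected: next-hop 21.150.222.129 via eth0 (matched /13)


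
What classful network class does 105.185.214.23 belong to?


First octet: 105
Binary: 01101001
0xxxxxxx -> Class A (1-126)
Class A, default mask 255.0.0.0 (/8)


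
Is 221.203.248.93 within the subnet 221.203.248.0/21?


Subnet network: 221.203.248.0
Test IP AND mask: 221.203.248.0
Yes, 221.203.248.93 is in 221.203.248.0/21


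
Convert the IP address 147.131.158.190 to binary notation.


147 = 10010011
131 = 10000011
158 = 10011110
190 = 10111110
Binary: 10010011.10000011.10011110.10111110


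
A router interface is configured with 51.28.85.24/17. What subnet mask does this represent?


/17 means 17 network bits, 15 host bits
Binary: 11111111111111111000000000000000
Mask: 255.255.128.0


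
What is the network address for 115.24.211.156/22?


IP:   01110011.00011000.11010011.10011100
Mask: 11111111.11111111.11111100.00000000
AND operation:
Net:  01110011.00011000.11010000.00000000
Network: 115.24.208.0/22


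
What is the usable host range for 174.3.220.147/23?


Network: 174.3.220.0
Broadcast: 174.3.221.255
First usable = network + 1
Last usable = broadcast - 1
Range: 174.3.220.1 to 174.3.221.254


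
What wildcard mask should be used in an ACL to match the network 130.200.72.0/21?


Subnet mask: 255.255.248.0
Wildcard = 255.255.255.255 - subnet mask
255 - 255 = 0
255 - 255 = 0
255 - 248 = 7
255 - 0 = 255
Wildcard: 0.0.7.255


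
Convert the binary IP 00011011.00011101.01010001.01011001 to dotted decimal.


00011011 = 27
00011101 = 29
01010001 = 81
01011001 = 89
IP: 27.29.81.89


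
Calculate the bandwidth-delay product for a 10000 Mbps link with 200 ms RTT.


BDP = bandwidth * RTT
= 10000 Mbps * 200 ms
= 10000 * 1e6 * 200 / 1000 bits
= 2000000000 bits
= 250000000 bytes
= 244140.625 KB
BDP = 2000000000 bits (250000000 bytes)


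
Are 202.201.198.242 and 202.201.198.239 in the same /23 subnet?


Mask: 255.255.254.0
202.201.198.242 AND mask = 202.201.198.0
202.201.198.239 AND mask = 202.201.198.0
Yes, same subnet (202.201.198.0)


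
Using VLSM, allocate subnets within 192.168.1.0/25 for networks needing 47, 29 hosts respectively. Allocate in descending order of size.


47 hosts -> /26 (62 usable): 192.168.1.0/26
29 hosts -> /27 (30 usable): 192.168.1.64/27
Allocation: 192.168.1.0/26 (47 hosts, 62 usable); 192.168.1.64/27 (29 hosts, 30 usable)


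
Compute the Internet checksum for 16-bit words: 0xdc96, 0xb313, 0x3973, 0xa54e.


Sum all words (with carry folding):
+ 0xdc96 = 0xdc96
+ 0xb313 = 0x8faa
+ 0x3973 = 0xc91d
+ 0xa54e = 0x6e6c
One's complement: ~0x6e6c
Checksum = 0x9193


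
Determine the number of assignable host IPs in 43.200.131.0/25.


Host bits = 32 - 25 = 7
Total addresses = 2^7 = 128
Usable = total - 2 (network and broadcast)
Usable hosts: 126


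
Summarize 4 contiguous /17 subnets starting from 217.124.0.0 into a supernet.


Original prefix: /17
Number of subnets: 4 = 2^2
New prefix = 17 - 2 = 15
Supernet: 217.124.0.0/15


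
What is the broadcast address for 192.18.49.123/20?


Network: 192.18.48.0/20
Host bits = 12
Set all host bits to 1:
Broadcast: 192.18.63.255


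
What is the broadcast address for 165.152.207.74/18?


Network: 165.152.192.0/18
Host bits = 14
Set all host bits to 1:
Broadcast: 165.152.255.255


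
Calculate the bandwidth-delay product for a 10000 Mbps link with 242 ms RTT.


BDP = bandwidth * RTT
= 10000 Mbps * 242 ms
= 10000 * 1e6 * 242 / 1000 bits
= 2420000000 bits
= 302500000 bytes
= 295410.1562 KB
BDP = 2420000000 bits (302500000 bytes)


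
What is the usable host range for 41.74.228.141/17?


Network: 41.74.128.0
Broadcast: 41.74.255.255
First usable = network + 1
Last usable = broadcast - 1
Range: 41.74.128.1 to 41.74.255.254


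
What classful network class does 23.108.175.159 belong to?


First octet: 23
Binary: 00010111
0xxxxxxx -> Class A (1-126)
Class A, default mask 255.0.0.0 (/8)


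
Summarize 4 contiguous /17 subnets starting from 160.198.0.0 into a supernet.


Original prefix: /17
Number of subnets: 4 = 2^2
New prefix = 17 - 2 = 15
Supernet: 160.198.0.0/15


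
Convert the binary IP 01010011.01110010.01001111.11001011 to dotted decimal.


01010011 = 83
01110010 = 114
01001111 = 79
11001011 = 203
IP: 83.114.79.203


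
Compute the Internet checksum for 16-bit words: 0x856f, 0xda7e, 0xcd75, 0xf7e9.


Sum all words (with carry folding):
+ 0x856f = 0x856f
+ 0xda7e = 0x5fee
+ 0xcd75 = 0x2d64
+ 0xf7e9 = 0x254e
One's complement: ~0x254e
Checksum = 0xdab1


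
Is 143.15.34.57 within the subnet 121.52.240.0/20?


Subnet network: 121.52.240.0
Test IP AND mask: 143.15.32.0
No, 143.15.34.57 is not in 121.52.240.0/20


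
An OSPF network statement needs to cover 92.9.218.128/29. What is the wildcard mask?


Subnet mask: 255.255.255.248
Wildcard = 255.255.255.255 - subnet mask
255 - 255 = 0
255 - 255 = 0
255 - 255 = 0
255 - 248 = 7
Wildcard: 0.0.0.7


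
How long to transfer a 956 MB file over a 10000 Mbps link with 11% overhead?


Effective throughput = 10000 * (1 - 11/100) = 8900 Mbps
File size in Mb = 956 * 8 = 7648 Mb
Time = 7648 / 8900
Time = 0.8593 seconds


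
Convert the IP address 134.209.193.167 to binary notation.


134 = 10000110
209 = 11010001
193 = 11000001
167 = 10100111
Binary: 10000110.11010001.11000001.10100111


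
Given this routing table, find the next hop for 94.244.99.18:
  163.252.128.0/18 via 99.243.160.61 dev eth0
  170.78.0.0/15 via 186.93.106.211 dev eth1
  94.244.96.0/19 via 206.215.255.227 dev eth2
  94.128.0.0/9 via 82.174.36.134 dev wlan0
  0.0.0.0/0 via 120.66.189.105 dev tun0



Longest prefix match for 94.244.99.18:
  /18 163.252.128.0: no
  /15 170.78.0.0: no
  /19 94.244.96.0: MATCH
  /9 94.128.0.0: MATCH
  /0 0.0.0.0: MATCH
Selected: next-hop 206.215.255.227 via eth2 (matched /19)


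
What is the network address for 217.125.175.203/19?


IP:   11011001.01111101.10101111.11001011
Mask: 11111111.11111111.11100000.00000000
AND operation:
Net:  11011001.01111101.10100000.00000000
Network: 217.125.160.0/19


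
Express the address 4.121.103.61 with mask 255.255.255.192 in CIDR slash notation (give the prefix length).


Binary: 11111111.11111111.11111111.11000000
Count leading 1s
Prefix: /26


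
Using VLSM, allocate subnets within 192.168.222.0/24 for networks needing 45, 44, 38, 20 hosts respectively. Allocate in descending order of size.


45 hosts -> /26 (62 usable): 192.168.222.0/26
44 hosts -> /26 (62 usable): 192.168.222.64/26
38 hosts -> /26 (62 usable): 192.168.222.128/26
20 hosts -> /27 (30 usable): 192.168.222.192/27
Allocation: 192.168.222.0/26 (45 hosts, 62 usable); 192.168.222.64/26 (44 hosts, 62 usable); 192.168.222.128/26 (38 hosts, 62 usable); 192.168.222.192/27 (20 hosts, 30 usable)


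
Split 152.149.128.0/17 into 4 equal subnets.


New prefix = 17 + 2 = 19
Each subnet has 8192 addresses
  152.149.128.0/19
  152.149.160.0/19
  152.149.192.0/19
  152.149.224.0/19
Subnets: 152.149.128.0/19, 152.149.160.0/19, 152.149.192.0/19, 152.149.224.0/19


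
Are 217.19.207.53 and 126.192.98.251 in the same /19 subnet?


Mask: 255.255.224.0
217.19.207.53 AND mask = 217.19.192.0
126.192.98.251 AND mask = 126.192.96.0
No, different subnets (217.19.192.0 vs 126.192.96.0)


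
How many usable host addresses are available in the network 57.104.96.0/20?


Host bits = 32 - 20 = 12
Total addresses = 2^12 = 4096
Usable = total - 2 (network and broadcast)
Usable hosts: 4094


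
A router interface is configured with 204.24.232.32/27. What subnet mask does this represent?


/27 means 27 network bits, 5 host bits
Binary: 11111111111111111111111111100000
Mask: 255.255.255.224


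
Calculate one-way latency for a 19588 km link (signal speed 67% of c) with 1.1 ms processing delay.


Speed = 0.67 * 3e5 km/s = 201000 km/s
Propagation delay = 19588 / 201000 = 0.0975 s = 97.4527 ms
Processing delay = 1.1 ms
Total one-way latency = 98.5527 ms


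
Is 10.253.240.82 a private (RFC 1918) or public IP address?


RFC 1918 private ranges:
  10.0.0.0/8 (10.0.0.0 - 10.255.255.255)
  172.16.0.0/12 (172.16.0.0 - 172.31.255.255)
  192.168.0.0/16 (192.168.0.0 - 192.168.255.255)
Private (in 10.0.0.0/8)


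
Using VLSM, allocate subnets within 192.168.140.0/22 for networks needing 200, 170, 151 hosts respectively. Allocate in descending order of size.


200 hosts -> /24 (254 usable): 192.168.140.0/24
170 hosts -> /24 (254 usable): 192.168.141.0/24
151 hosts -> /24 (254 usable): 192.168.142.0/24
Allocation: 192.168.140.0/24 (200 hosts, 254 usable); 192.168.141.0/24 (170 hosts, 254 usable); 192.168.142.0/24 (151 hosts, 254 usable)


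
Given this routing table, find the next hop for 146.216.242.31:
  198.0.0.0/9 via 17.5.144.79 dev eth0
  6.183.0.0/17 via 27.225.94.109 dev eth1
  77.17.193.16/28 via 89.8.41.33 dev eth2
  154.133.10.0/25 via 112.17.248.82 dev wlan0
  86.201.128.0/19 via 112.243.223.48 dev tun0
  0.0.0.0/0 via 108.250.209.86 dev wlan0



Longest prefix match for 146.216.242.31:
  /9 198.0.0.0: no
  /17 6.183.0.0: no
  /28 77.17.193.16: no
  /25 154.133.10.0: no
  /19 86.201.128.0: no
  /0 0.0.0.0: MATCH
Selected: next-hop 108.250.209.86 via wlan0 (matched /0)


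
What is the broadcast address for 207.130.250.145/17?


Network: 207.130.128.0/17
Host bits = 15
Set all host bits to 1:
Broadcast: 207.130.255.255


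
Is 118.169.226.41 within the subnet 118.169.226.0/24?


Subnet network: 118.169.226.0
Test IP AND mask: 118.169.226.0
Yes, 118.169.226.41 is in 118.169.226.0/24


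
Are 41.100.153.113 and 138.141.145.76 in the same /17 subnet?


Mask: 255.255.128.0
41.100.153.113 AND mask = 41.100.128.0
138.141.145.76 AND mask = 138.141.128.0
No, different subnets (41.100.128.0 vs 138.141.128.0)


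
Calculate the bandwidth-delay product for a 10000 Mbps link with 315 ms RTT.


BDP = bandwidth * RTT
= 10000 Mbps * 315 ms
= 10000 * 1e6 * 315 / 1000 bits
= 3150000000 bits
= 393750000 bytes
= 384521.4844 KB
BDP = 3150000000 bits (393750000 bytes)


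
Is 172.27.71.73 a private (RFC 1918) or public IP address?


RFC 1918 private ranges:
  10.0.0.0/8 (10.0.0.0 - 10.255.255.255)
  172.16.0.0/12 (172.16.0.0 - 172.31.255.255)
  192.168.0.0/16 (192.168.0.0 - 192.168.255.255)
Private (in 172.16.0.0/12)


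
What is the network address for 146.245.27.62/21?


IP:   10010010.11110101.00011011.00111110
Mask: 11111111.11111111.11111000.00000000
AND operation:
Net:  10010010.11110101.00011000.00000000
Network: 146.245.24.0/21


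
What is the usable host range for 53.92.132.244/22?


Network: 53.92.132.0
Broadcast: 53.92.135.255
First usable = network + 1
Last usable = broadcast - 1
Range: 53.92.132.1 to 53.92.135.254


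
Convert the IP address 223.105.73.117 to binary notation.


223 = 11011111
105 = 01101001
73 = 01001001
117 = 01110101
Binary: 11011111.01101001.01001001.01110101


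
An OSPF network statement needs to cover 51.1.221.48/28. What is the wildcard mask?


Subnet mask: 255.255.255.240
Wildcard = 255.255.255.255 - subnet mask
255 - 255 = 0
255 - 255 = 0
255 - 255 = 0
255 - 240 = 15
Wildcard: 0.0.0.15


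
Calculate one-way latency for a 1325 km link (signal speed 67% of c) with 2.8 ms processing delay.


Speed = 0.67 * 3e5 km/s = 201000 km/s
Propagation delay = 1325 / 201000 = 0.0066 s = 6.592 ms
Processing delay = 2.8 ms
Total one-way latency = 9.392 ms


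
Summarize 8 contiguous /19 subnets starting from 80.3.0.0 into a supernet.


Original prefix: /19
Number of subnets: 8 = 2^3
New prefix = 19 - 3 = 16
Supernet: 80.3.0.0/16


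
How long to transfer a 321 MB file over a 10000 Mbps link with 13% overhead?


Effective throughput = 10000 * (1 - 13/100) = 8700 Mbps
File size in Mb = 321 * 8 = 2568 Mb
Time = 2568 / 8700
Time = 0.2952 seconds


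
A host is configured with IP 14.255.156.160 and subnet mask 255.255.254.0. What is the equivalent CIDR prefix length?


Binary: 11111111.11111111.11111110.00000000
Count leading 1s
Prefix: /23


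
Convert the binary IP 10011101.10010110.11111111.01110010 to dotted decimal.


10011101 = 157
10010110 = 150
11111111 = 255
01110010 = 114
IP: 157.150.255.114


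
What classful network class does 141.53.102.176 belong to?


First octet: 141
Binary: 10001101
10xxxxxx -> Class B (128-191)
Class B, default mask 255.255.0.0 (/16)


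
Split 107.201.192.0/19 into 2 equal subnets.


New prefix = 19 + 1 = 20
Each subnet has 4096 addresses
  107.201.192.0/20
  107.201.208.0/20
Subnets: 107.201.192.0/20, 107.201.208.0/20


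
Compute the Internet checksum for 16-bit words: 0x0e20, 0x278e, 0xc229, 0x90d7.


Sum all words (with carry folding):
+ 0x0e20 = 0x0e20
+ 0x278e = 0x35ae
+ 0xc229 = 0xf7d7
+ 0x90d7 = 0x88af
One's complement: ~0x88af
Checksum = 0x7750


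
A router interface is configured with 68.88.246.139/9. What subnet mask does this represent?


/9 means 9 network bits, 23 host bits
Binary: 11111111100000000000000000000000
Mask: 255.128.0.0


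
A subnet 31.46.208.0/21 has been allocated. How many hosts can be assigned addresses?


Host bits = 32 - 21 = 11
Total addresses = 2^11 = 2048
Usable = total - 2 (network and broadcast)
Usable hosts: 2046


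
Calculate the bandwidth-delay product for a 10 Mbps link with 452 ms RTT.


BDP = bandwidth * RTT
= 10 Mbps * 452 ms
= 10 * 1e6 * 452 / 1000 bits
= 4520000 bits
= 565000 bytes
= 551.7578 KB
BDP = 4520000 bits (565000 bytes)


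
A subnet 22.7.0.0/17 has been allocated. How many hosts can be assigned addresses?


Host bits = 32 - 17 = 15
Total addresses = 2^15 = 32768
Usable = total - 2 (network and broadcast)
Usable hosts: 32766


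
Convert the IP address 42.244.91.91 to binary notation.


42 = 00101010
244 = 11110100
91 = 01011011
91 = 01011011
Binary: 00101010.11110100.01011011.01011011


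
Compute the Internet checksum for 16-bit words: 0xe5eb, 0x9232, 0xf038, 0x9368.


Sum all words (with carry folding):
+ 0xe5eb = 0xe5eb
+ 0x9232 = 0x781e
+ 0xf038 = 0x6857
+ 0x9368 = 0xfbbf
One's complement: ~0xfbbf
Checksum = 0x0440


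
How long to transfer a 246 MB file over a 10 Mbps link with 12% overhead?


Effective throughput = 10 * (1 - 12/100) = 8.8 Mbps
File size in Mb = 246 * 8 = 1968 Mb
Time = 1968 / 8.8
Time = 223.6364 seconds


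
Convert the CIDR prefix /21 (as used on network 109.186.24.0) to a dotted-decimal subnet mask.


/21 means 21 network bits, 11 host bits
Binary: 11111111111111111111100000000000
Mask: 255.255.248.0


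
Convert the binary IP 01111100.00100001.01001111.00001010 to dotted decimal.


01111100 = 124
00100001 = 33
01001111 = 79
00001010 = 10
IP: 124.33.79.10


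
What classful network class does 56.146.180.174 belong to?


First octet: 56
Binary: 00111000
0xxxxxxx -> Class A (1-126)
Class A, default mask 255.0.0.0 (/8)


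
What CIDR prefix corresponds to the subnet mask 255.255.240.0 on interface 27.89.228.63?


Binary: 11111111.11111111.11110000.00000000
Count leading 1s
Prefix: /20


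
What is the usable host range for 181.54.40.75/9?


Network: 181.0.0.0
Broadcast: 181.127.255.255
First usable = network + 1
Last usable = broadcast - 1
Range: 181.0.0.1 to 181.127.255.254


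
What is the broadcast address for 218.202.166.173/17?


Network: 218.202.128.0/17
Host bits = 15
Set all host bits to 1:
Broadcast: 218.202.255.255


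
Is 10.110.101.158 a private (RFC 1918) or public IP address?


RFC 1918 private ranges:
  10.0.0.0/8 (10.0.0.0 - 10.255.255.255)
  172.16.0.0/12 (172.16.0.0 - 172.31.255.255)
  192.168.0.0/16 (192.168.0.0 - 192.168.255.255)
Private (in 10.0.0.0/8)


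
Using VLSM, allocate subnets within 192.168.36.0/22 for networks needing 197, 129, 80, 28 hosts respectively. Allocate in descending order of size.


197 hosts -> /24 (254 usable): 192.168.36.0/24
129 hosts -> /24 (254 usable): 192.168.37.0/24
80 hosts -> /25 (126 usable): 192.168.38.0/25
28 hosts -> /27 (30 usable): 192.168.38.128/27
Allocation: 192.168.36.0/24 (197 hosts, 254 usable); 192.168.37.0/24 (129 hosts, 254 usable); 192.168.38.0/25 (80 hosts, 126 usable); 192.168.38.128/27 (28 hosts, 30 usable)


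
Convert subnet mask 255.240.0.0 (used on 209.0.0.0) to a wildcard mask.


Subnet mask: 255.240.0.0
Wildcard = 255.255.255.255 - subnet mask
255 - 255 = 0
255 - 240 = 15
255 - 0 = 255
255 - 0 = 255
Wildcard: 0.15.255.255


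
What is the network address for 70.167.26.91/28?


IP:   01000110.10100111.00011010.01011011
Mask: 11111111.11111111.11111111.11110000
AND operation:
Net:  01000110.10100111.00011010.01010000
Network: 70.167.26.80/28


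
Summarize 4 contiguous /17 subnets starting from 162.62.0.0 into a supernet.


Original prefix: /17
Number of subnets: 4 = 2^2
New prefix = 17 - 2 = 15
Supernet: 162.62.0.0/15


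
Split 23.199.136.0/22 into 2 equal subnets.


New prefix = 22 + 1 = 23
Each subnet has 512 addresses
  23.199.136.0/23
  23.199.138.0/23
Subnets: 23.199.136.0/23, 23.199.138.0/23


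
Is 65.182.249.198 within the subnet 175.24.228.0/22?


Subnet network: 175.24.228.0
Test IP AND mask: 65.182.248.0
No, 65.182.249.198 is not in 175.24.228.0/22


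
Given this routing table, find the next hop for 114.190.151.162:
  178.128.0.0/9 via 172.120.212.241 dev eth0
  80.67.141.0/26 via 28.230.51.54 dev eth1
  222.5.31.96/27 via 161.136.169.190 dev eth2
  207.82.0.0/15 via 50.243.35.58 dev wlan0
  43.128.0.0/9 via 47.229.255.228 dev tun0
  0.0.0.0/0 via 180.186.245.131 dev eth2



Longest prefix match for 114.190.151.162:
  /9 178.128.0.0: no
  /26 80.67.141.0: no
  /27 222.5.31.96: no
  /15 207.82.0.0: no
  /9 43.128.0.0: no
  /0 0.0.0.0: MATCH
Selected: next-hop 180.186.245.131 via eth2 (matched /0)


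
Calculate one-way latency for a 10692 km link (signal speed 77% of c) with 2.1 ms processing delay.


Speed = 0.77 * 3e5 km/s = 231000 km/s
Propagation delay = 10692 / 231000 = 0.0463 s = 46.2857 ms
Processing delay = 2.1 ms
Total one-way latency = 48.3857 ms


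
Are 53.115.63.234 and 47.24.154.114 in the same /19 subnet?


Mask: 255.255.224.0
53.115.63.234 AND mask = 53.115.32.0
47.24.154.114 AND mask = 47.24.128.0
No, different subnets (53.115.32.0 vs 47.24.128.0)


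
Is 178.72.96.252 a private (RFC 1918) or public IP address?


RFC 1918 private ranges:
  10.0.0.0/8 (10.0.0.0 - 10.255.255.255)
  172.16.0.0/12 (172.16.0.0 - 172.31.255.255)
  192.168.0.0/16 (192.168.0.0 - 192.168.255.255)
Public (not in any RFC 1918 range)


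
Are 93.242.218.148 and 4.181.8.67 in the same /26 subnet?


Mask: 255.255.255.192
93.242.218.148 AND mask = 93.242.218.128
4.181.8.67 AND mask = 4.181.8.64
No, different subnets (93.242.218.128 vs 4.181.8.64)


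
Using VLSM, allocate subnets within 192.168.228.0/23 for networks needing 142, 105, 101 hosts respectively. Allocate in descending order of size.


142 hosts -> /24 (254 usable): 192.168.228.0/24
105 hosts -> /25 (126 usable): 192.168.229.0/25
101 hosts -> /25 (126 usable): 192.168.229.128/25
Allocation: 192.168.228.0/24 (142 hosts, 254 usable); 192.168.229.0/25 (105 hosts, 126 usable); 192.168.229.128/25 (101 hosts, 126 usable)


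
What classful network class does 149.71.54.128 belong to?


First octet: 149
Binary: 10010101
10xxxxxx -> Class B (128-191)
Class B, default mask 255.255.0.0 (/16)


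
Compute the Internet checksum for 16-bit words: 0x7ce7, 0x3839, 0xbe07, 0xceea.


Sum all words (with carry folding):
+ 0x7ce7 = 0x7ce7
+ 0x3839 = 0xb520
+ 0xbe07 = 0x7328
+ 0xceea = 0x4213
One's complement: ~0x4213
Checksum = 0xbdec


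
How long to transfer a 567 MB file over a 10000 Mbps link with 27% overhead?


Effective throughput = 10000 * (1 - 27/100) = 7300 Mbps
File size in Mb = 567 * 8 = 4536 Mb
Time = 4536 / 7300
Time = 0.6214 seconds


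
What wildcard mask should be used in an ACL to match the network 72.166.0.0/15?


Subnet mask: 255.254.0.0
Wildcard = 255.255.255.255 - subnet mask
255 - 255 = 0
255 - 254 = 1
255 - 0 = 255
255 - 0 = 255
Wildcard: 0.1.255.255


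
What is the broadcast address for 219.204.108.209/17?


Network: 219.204.0.0/17
Host bits = 15
Set all host bits to 1:
Broadcast: 219.204.127.255


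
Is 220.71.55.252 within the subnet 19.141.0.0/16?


Subnet network: 19.141.0.0
Test IP AND mask: 220.71.0.0
No, 220.71.55.252 is not in 19.141.0.0/16


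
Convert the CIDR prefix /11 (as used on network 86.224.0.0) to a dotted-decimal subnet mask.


/11 means 11 network bits, 21 host bits
Binary: 11111111111000000000000000000000
Mask: 255.224.0.0


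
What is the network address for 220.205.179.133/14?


IP:   11011100.11001101.10110011.10000101
Mask: 11111111.11111100.00000000.00000000
AND operation:
Net:  11011100.11001100.00000000.00000000
Network: 220.204.0.0/14


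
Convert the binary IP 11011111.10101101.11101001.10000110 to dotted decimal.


11011111 = 223
10101101 = 173
11101001 = 233
10000110 = 134
IP: 223.173.233.134


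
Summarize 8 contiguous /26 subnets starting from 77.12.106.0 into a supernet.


Original prefix: /26
Number of subnets: 8 = 2^3
New prefix = 26 - 3 = 23
Supernet: 77.12.106.0/23


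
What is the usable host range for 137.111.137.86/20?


Network: 137.111.128.0
Broadcast: 137.111.143.255
First usable = network + 1
Last usable = broadcast - 1
Range: 137.111.128.1 to 137.111.143.254


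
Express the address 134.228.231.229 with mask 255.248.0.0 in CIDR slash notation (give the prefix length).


Binary: 11111111.11111000.00000000.00000000
Count leading 1s
Prefix: /13


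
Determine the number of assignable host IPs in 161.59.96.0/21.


Host bits = 32 - 21 = 11
Total addresses = 2^11 = 2048
Usable = total - 2 (network and broadcast)
Usable hosts: 2046


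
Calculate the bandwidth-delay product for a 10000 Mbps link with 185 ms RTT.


BDP = bandwidth * RTT
= 10000 Mbps * 185 ms
= 10000 * 1e6 * 185 / 1000 bits
= 1850000000 bits
= 231250000 bytes
= 225830.0781 KB
BDP = 1850000000 bits (231250000 bytes)


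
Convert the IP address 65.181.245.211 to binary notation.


65 = 01000001
181 = 10110101
245 = 11110101
211 = 11010011
Binary: 01000001.10110101.11110101.11010011


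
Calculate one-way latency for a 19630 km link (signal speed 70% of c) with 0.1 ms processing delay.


Speed = 0.7 * 3e5 km/s = 210000 km/s
Propagation delay = 19630 / 210000 = 0.0935 s = 93.4762 ms
Processing delay = 0.1 ms
Total one-way latency = 93.5762 ms


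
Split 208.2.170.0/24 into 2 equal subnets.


New prefix = 24 + 1 = 25
Each subnet has 128 addresses
  208.2.170.0/25
  208.2.170.128/25
Subnets: 208.2.170.0/25, 208.2.170.128/25


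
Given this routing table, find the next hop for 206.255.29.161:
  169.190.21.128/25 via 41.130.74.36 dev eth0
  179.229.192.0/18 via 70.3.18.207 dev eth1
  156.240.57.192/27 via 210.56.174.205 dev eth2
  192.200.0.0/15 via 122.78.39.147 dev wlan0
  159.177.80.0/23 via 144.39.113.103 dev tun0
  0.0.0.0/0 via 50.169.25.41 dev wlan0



Longest prefix match for 206.255.29.161:
  /25 169.190.21.128: no
  /18 179.229.192.0: no
  /27 156.240.57.192: no
  /15 192.200.0.0: no
  /23 159.177.80.0: no
  /0 0.0.0.0: MATCH
Selected: next-hop 50.169.25.41 via wlan0 (matched /0)


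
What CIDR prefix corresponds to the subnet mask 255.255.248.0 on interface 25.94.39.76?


Binary: 11111111.11111111.11111000.00000000
Count leading 1s
Prefix: /21


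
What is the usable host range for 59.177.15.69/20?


Network: 59.177.0.0
Broadcast: 59.177.15.255
First usable = network + 1
Last usable = broadcast - 1
Range: 59.177.0.1 to 59.177.15.254


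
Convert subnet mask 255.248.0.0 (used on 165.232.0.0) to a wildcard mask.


Subnet mask: 255.248.0.0
Wildcard = 255.255.255.255 - subnet mask
255 - 255 = 0
255 - 248 = 7
255 - 0 = 255
255 - 0 = 255
Wildcard: 0.7.255.255


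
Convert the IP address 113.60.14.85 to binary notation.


113 = 01110001
60 = 00111100
14 = 00001110
85 = 01010101
Binary: 01110001.00111100.00001110.01010101


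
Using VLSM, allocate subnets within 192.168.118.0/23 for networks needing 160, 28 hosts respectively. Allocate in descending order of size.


160 hosts -> /24 (254 usable): 192.168.118.0/24
28 hosts -> /27 (30 usable): 192.168.119.0/27
Allocation: 192.168.118.0/24 (160 hosts, 254 usable); 192.168.119.0/27 (28 hosts, 30 usable)


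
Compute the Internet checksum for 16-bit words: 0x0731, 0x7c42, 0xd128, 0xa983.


Sum all words (with carry folding):
+ 0x0731 = 0x0731
+ 0x7c42 = 0x8373
+ 0xd128 = 0x549c
+ 0xa983 = 0xfe1f
One's complement: ~0xfe1f
Checksum = 0x01e0


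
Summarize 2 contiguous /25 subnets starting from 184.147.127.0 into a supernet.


Original prefix: /25
Number of subnets: 2 = 2^1
New prefix = 25 - 1 = 24
Supernet: 184.147.127.0/24


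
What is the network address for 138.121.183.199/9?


IP:   10001010.01111001.10110111.11000111
Mask: 11111111.10000000.00000000.00000000
AND operation:
Net:  10001010.00000000.00000000.00000000
Network: 138.0.0.0/9


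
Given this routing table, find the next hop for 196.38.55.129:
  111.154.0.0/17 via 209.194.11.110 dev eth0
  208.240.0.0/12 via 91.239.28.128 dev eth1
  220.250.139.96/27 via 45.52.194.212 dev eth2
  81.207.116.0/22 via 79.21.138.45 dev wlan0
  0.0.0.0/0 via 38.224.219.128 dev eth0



Longest prefix match for 196.38.55.129:
  /17 111.154.0.0: no
  /12 208.240.0.0: no
  /27 220.250.139.96: no
  /22 81.207.116.0: no
  /0 0.0.0.0: MATCH
Selected: next-hop 38.224.219.128 via eth0 (matched /0)


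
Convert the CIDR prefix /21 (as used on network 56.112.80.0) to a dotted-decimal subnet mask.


/21 means 21 network bits, 11 host bits
Binary: 11111111111111111111100000000000
Mask: 255.255.248.0


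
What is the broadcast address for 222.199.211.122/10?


Network: 222.192.0.0/10
Host bits = 22
Set all host bits to 1:
Broadcast: 222.255.255.255


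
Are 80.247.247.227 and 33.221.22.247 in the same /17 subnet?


Mask: 255.255.128.0
80.247.247.227 AND mask = 80.247.128.0
33.221.22.247 AND mask = 33.221.0.0
No, different subnets (80.247.128.0 vs 33.221.0.0)


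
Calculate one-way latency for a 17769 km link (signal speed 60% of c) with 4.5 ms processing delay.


Speed = 0.6 * 3e5 km/s = 180000 km/s
Propagation delay = 17769 / 180000 = 0.0987 s = 98.7167 ms
Processing delay = 4.5 ms
Total one-way latency = 103.2167 ms


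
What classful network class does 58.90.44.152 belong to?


First octet: 58
Binary: 00111010
0xxxxxxx -> Class A (1-126)
Class A, default mask 255.0.0.0 (/8)


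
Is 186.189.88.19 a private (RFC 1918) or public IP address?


RFC 1918 private ranges:
  10.0.0.0/8 (10.0.0.0 - 10.255.255.255)
  172.16.0.0/12 (172.16.0.0 - 172.31.255.255)
  192.168.0.0/16 (192.168.0.0 - 192.168.255.255)
Public (not in any RFC 1918 range)


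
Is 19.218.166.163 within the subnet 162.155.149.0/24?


Subnet network: 162.155.149.0
Test IP AND mask: 19.218.166.0
No, 19.218.166.163 is not in 162.155.149.0/24


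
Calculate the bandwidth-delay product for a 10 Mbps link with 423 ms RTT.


BDP = bandwidth * RTT
= 10 Mbps * 423 ms
= 10 * 1e6 * 423 / 1000 bits
= 4230000 bits
= 528750 bytes
= 516.3574 KB
BDP = 4230000 bits (528750 bytes)


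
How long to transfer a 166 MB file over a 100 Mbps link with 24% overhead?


Effective throughput = 100 * (1 - 24/100) = 76 Mbps
File size in Mb = 166 * 8 = 1328 Mb
Time = 1328 / 76
Time = 17.4737 seconds


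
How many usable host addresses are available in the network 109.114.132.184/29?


Host bits = 32 - 29 = 3
Total addresses = 2^3 = 8
Usable = total - 2 (network and broadcast)
Usable hosts: 6


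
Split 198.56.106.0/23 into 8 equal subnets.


New prefix = 23 + 3 = 26
Each subnet has 64 addresses
  198.56.106.0/26
  198.56.106.64/26
  198.56.106.128/26
  198.56.106.192/26
  198.56.107.0/26
  198.56.107.64/26
  198.56.107.128/26
  198.56.107.192/26
Subnets: 198.56.106.0/26, 198.56.106.64/26, 198.56.106.128/26, 198.56.106.192/26, 198.56.107.0/26, 198.56.107.64/26, 198.56.107.128/26, 198.56.107.192/26


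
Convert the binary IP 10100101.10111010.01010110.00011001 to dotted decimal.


10100101 = 165
10111010 = 186
01010110 = 86
00011001 = 25
IP: 165.186.86.25


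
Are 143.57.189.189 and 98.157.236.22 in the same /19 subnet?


Mask: 255.255.224.0
143.57.189.189 AND mask = 143.57.160.0
98.157.236.22 AND mask = 98.157.224.0
No, different subnets (143.57.160.0 vs 98.157.224.0)


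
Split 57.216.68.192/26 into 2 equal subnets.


New prefix = 26 + 1 = 27
Each subnet has 32 addresses
  57.216.68.192/27
  57.216.68.224/27
Subnets: 57.216.68.192/27, 57.216.68.224/27


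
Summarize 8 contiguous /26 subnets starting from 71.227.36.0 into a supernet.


Original prefix: /26
Number of subnets: 8 = 2^3
New prefix = 26 - 3 = 23
Supernet: 71.227.36.0/23


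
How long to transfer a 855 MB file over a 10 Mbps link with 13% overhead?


Effective throughput = 10 * (1 - 13/100) = 8.7 Mbps
File size in Mb = 855 * 8 = 6840 Mb
Time = 6840 / 8.7
Time = 786.2069 seconds


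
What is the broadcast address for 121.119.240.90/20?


Network: 121.119.240.0/20
Host bits = 12
Set all host bits to 1:
Broadcast: 121.119.255.255


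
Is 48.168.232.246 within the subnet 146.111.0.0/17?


Subnet network: 146.111.0.0
Test IP AND mask: 48.168.128.0
No, 48.168.232.246 is not in 146.111.0.0/17


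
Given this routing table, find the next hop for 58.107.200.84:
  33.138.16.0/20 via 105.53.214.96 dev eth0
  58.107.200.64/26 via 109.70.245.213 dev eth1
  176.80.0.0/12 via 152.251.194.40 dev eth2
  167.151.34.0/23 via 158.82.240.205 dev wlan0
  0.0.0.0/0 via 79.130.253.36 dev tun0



Longest prefix match for 58.107.200.84:
  /20 33.138.16.0: no
  /26 58.107.200.64: MATCH
  /12 176.80.0.0: no
  /23 167.151.34.0: no
  /0 0.0.0.0: MATCH
Selected: next-hop 109.70.245.213 via eth1 (matched /26)


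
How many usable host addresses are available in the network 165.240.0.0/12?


Host bits = 32 - 12 = 20
Total addresses = 2^20 = 1048576
Usable = total - 2 (network and broadcast)
Usable hosts: 1048574


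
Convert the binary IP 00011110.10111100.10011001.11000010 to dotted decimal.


00011110 = 30
10111100 = 188
10011001 = 153
11000010 = 194
IP: 30.188.153.194


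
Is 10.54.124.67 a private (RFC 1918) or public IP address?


RFC 1918 private ranges:
  10.0.0.0/8 (10.0.0.0 - 10.255.255.255)
  172.16.0.0/12 (172.16.0.0 - 172.31.255.255)
  192.168.0.0/16 (192.168.0.0 - 192.168.255.255)
Private (in 10.0.0.0/8)


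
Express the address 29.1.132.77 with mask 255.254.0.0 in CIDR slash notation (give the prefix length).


Binary: 11111111.11111110.00000000.00000000
Count leading 1s
Prefix: /15


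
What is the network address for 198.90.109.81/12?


IP:   11000110.01011010.01101101.01010001
Mask: 11111111.11110000.00000000.00000000
AND operation:
Net:  11000110.01010000.00000000.00000000
Network: 198.80.0.0/12


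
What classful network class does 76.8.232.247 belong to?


First octet: 76
Binary: 01001100
0xxxxxxx -> Class A (1-126)
Class A, default mask 255.0.0.0 (/8)


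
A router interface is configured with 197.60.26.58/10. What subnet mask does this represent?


/10 means 10 network bits, 22 host bits
Binary: 11111111110000000000000000000000
Mask: 255.192.0.0


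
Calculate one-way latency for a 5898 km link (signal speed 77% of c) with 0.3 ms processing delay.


Speed = 0.77 * 3e5 km/s = 231000 km/s
Propagation delay = 5898 / 231000 = 0.0255 s = 25.5325 ms
Processing delay = 0.3 ms
Total one-way latency = 25.8325 ms


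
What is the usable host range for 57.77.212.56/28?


Network: 57.77.212.48
Broadcast: 57.77.212.63
First usable = network + 1
Last usable = broadcast - 1
Range: 57.77.212.49 to 57.77.212.62


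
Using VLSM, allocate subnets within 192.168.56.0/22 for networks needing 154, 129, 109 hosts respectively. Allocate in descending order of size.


154 hosts -> /24 (254 usable): 192.168.56.0/24
129 hosts -> /24 (254 usable): 192.168.57.0/24
109 hosts -> /25 (126 usable): 192.168.58.0/25
Allocation: 192.168.56.0/24 (154 hosts, 254 usable); 192.168.57.0/24 (129 hosts, 254 usable); 192.168.58.0/25 (109 hosts, 126 usable)


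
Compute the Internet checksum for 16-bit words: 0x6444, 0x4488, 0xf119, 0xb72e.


Sum all words (with carry folding):
+ 0x6444 = 0x6444
+ 0x4488 = 0xa8cc
+ 0xf119 = 0x99e6
+ 0xb72e = 0x5115
One's complement: ~0x5115
Checksum = 0xaeea


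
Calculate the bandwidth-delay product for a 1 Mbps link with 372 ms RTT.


BDP = bandwidth * RTT
= 1 Mbps * 372 ms
= 1 * 1e6 * 372 / 1000 bits
= 372000 bits
= 46500 bytes
= 45.4102 KB
BDP = 372000 bits (46500 bytes)


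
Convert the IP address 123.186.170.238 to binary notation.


123 = 01111011
186 = 10111010
170 = 10101010
238 = 11101110
Binary: 01111011.10111010.10101010.11101110


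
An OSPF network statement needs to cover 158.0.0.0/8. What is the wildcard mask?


Subnet mask: 255.0.0.0
Wildcard = 255.255.255.255 - subnet mask
255 - 255 = 0
255 - 0 = 255
255 - 0 = 255
255 - 0 = 255
Wildcard: 0.255.255.255


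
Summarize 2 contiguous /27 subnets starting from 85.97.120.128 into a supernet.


Original prefix: /27
Number of subnets: 2 = 2^1
New prefix = 27 - 1 = 26
Supernet: 85.97.120.128/26


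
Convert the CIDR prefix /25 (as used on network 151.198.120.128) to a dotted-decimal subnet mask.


/25 means 25 network bits, 7 host bits
Binary: 11111111111111111111111110000000
Mask: 255.255.255.128


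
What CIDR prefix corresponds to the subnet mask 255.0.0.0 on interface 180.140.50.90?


Binary: 11111111.00000000.00000000.00000000
Count leading 1s
Prefix: /8
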